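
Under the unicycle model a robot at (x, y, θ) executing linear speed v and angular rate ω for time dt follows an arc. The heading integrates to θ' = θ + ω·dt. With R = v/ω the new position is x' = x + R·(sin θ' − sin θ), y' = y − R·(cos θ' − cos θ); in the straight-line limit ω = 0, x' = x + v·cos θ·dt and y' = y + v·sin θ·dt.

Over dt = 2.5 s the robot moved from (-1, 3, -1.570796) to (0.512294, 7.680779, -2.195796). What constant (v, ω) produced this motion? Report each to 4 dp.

v = -2.0000, ω = -0.2500

Δθ = -2.195796 − -1.570796 = -0.625000
ω = Δθ/dt = -0.625000/2.5 = -0.2500
R = −Δy/(cos θ' − cos θ) = 8.0000
v = R·ω = 8.0000·-0.2500 = -2.0000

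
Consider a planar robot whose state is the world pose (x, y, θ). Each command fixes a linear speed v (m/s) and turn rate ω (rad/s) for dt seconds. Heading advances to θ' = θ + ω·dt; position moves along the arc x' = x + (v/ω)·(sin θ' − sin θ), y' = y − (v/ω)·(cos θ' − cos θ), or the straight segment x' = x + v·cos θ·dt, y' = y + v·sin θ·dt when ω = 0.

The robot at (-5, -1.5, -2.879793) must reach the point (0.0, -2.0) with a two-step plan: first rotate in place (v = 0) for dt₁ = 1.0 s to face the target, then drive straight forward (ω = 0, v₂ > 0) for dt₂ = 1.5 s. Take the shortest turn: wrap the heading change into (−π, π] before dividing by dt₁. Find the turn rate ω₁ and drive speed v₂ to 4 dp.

heading to target = atan2(-2−-1.5, 0−-5) = -0.0997
Δθ = wrap(-0.0997 − -2.8798) = 2.7801; ω₁ = Δθ/dt₁ = 2.7801
distance = √((0−-5)² + (-2−-1.5)²) = 5.0249; v₂ = distance/dt₂ = 3.3500

ω₁ = 2.7801, v₂ = 3.3500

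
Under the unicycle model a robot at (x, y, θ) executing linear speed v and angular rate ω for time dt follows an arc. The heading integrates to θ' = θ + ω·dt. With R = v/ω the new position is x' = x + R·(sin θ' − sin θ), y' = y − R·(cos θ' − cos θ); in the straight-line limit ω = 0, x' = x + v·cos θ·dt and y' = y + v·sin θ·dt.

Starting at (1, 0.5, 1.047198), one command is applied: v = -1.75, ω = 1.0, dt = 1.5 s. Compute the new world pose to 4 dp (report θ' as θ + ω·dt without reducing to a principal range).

(1.5355, -1.8249, 2.5472)

θ' = 1.0472 + 1.0·1.5 = 2.5472
R = v/ω = -1.75/1.0 = -1.7500
x' = 1 + -1.7500·(sin 2.5472 − sin 1.0472) = 1.5355
y' = 0.5 − -1.7500·(cos 2.5472 − cos 1.0472) = -1.8249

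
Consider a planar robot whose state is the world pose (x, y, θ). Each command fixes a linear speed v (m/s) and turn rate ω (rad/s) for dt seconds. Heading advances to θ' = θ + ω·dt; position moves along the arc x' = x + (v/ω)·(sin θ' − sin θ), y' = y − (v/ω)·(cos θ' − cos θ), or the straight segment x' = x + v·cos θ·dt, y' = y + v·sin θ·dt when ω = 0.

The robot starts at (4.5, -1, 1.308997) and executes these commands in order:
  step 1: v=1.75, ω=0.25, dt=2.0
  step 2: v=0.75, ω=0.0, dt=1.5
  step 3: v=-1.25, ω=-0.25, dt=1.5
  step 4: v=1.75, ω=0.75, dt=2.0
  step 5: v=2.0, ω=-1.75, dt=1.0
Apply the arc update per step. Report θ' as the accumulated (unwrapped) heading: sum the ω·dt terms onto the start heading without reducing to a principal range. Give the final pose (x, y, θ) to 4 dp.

step 1: θ'=1.8090 (R=7.0000) → pose (4.5409, 2.4634, 1.8090)
step 2: θ'=1.8090 (straight) → pose (4.2754, 3.5566, 1.8090)
step 3: θ'=1.4340 (R=5.0000) → pose (4.3699, 1.6950, 1.4340)
step 4: θ'=2.9340 (R=2.3333) → pose (2.5393, 4.2965, 2.9340)
step 5: θ'=1.1840 (R=-1.1429) → pose (1.7164, 5.8459, 1.1840)

(1.7164, 5.8459, 1.1840)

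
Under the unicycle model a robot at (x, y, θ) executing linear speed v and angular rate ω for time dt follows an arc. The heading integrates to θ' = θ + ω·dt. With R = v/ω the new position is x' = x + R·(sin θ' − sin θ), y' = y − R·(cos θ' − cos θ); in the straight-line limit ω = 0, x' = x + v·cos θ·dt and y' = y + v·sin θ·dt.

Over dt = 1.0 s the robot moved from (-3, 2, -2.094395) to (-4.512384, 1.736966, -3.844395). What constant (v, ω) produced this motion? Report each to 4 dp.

Δθ = -3.844395 − -2.094395 = -1.750000
ω = Δθ/dt = -1.750000/1.0 = -1.7500
R = Δx/(sin θ' − sin θ) = -1.0000
v = R·ω = -1.0000·-1.7500 = 1.7500

v = 1.7500, ω = -1.7500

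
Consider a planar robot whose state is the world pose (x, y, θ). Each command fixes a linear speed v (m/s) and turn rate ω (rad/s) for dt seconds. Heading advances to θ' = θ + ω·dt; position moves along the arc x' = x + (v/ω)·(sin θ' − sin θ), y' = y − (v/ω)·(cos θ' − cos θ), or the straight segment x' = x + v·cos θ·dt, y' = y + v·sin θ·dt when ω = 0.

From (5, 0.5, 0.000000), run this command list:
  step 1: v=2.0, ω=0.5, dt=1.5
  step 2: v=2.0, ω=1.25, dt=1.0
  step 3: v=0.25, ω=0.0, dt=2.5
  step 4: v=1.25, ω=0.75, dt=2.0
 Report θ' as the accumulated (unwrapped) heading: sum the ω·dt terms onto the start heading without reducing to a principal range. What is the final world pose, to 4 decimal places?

step 1: θ'=0.7500 (R=4.0000) → pose (7.7266, 1.5732, 0.7500)
step 2: θ'=2.0000 (R=1.6000) → pose (8.0908, 3.4098, 2.0000)
step 3: θ'=2.0000 (straight) → pose (7.8307, 3.9781, 2.0000)
step 4: θ'=3.5000 (R=1.6667) → pose (5.7306, 4.8453, 3.5000)

(5.7306, 4.8453, 3.5000)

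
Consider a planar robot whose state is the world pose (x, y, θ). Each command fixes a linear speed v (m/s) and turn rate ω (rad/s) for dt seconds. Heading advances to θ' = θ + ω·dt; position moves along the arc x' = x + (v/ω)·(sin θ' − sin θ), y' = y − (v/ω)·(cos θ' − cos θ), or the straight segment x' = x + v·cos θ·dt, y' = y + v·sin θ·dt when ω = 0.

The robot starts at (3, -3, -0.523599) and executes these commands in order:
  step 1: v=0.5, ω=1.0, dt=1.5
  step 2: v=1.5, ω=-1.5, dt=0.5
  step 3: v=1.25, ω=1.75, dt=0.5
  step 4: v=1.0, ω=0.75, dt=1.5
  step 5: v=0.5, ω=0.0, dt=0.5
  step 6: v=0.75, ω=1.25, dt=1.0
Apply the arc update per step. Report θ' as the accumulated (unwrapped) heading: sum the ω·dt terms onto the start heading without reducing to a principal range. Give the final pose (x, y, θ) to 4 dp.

step 1: θ'=0.9764 (R=0.5000) → pose (3.6642, -2.8470, 0.9764)
step 2: θ'=0.2264 (R=-1.0000) → pose (4.2683, -2.4325, 0.2264)
step 3: θ'=1.1014 (R=0.7143) → pose (4.7450, -2.0596, 1.1014)
step 4: θ'=2.2264 (R=1.3333) → pose (4.6127, -0.6436, 2.2264)
step 5: θ'=2.2264 (straight) → pose (4.4603, -0.4454, 2.2264)
step 6: θ'=3.4764 (R=0.6000) → pose (3.7876, -0.2445, 3.4764)

(3.7876, -0.2445, 3.4764)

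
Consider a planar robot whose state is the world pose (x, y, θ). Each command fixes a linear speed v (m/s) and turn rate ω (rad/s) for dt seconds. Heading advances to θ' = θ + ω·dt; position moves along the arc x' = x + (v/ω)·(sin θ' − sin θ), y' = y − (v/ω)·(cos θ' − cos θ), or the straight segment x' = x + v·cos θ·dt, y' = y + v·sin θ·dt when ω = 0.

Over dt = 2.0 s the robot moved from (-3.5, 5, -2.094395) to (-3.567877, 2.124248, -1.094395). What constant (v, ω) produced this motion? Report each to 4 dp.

v = 1.5000, ω = 0.5000

Δθ = -1.094395 − -2.094395 = 1.000000
ω = Δθ/dt = 1.000000/2.0 = 0.5000
R = −Δy/(cos θ' − cos θ) = 3.0000
v = R·ω = 3.0000·0.5000 = 1.5000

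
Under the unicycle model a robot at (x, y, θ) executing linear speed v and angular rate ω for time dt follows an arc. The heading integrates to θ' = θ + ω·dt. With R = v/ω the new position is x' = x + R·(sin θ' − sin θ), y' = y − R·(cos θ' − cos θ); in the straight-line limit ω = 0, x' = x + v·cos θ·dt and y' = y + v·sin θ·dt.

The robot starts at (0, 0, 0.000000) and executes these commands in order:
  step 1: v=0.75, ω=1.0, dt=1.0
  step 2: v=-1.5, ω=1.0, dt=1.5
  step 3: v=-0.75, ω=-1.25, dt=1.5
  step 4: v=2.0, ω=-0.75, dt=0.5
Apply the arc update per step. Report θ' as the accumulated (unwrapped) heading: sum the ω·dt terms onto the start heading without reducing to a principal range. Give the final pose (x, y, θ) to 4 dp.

(1.8881, -2.2135, 0.2500)

step 1: θ'=1.0000 (R=0.7500) → pose (0.6311, 0.3448, 1.0000)
step 2: θ'=2.5000 (R=-1.5000) → pose (0.9956, -1.6674, 2.5000)
step 3: θ'=0.6250 (R=0.6000) → pose (0.9876, -2.6347, 0.6250)
step 4: θ'=0.2500 (R=-2.6667) → pose (1.8881, -2.2135, 0.2500)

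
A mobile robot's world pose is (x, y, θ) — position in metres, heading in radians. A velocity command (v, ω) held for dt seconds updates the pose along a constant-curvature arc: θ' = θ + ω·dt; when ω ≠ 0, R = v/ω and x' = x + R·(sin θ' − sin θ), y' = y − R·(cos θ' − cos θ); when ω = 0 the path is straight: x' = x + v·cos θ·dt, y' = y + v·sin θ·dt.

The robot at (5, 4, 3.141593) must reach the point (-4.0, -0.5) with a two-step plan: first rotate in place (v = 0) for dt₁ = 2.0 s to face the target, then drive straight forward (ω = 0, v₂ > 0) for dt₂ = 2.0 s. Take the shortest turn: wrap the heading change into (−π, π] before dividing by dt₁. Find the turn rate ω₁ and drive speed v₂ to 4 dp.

heading to target = atan2(-0.5−4, -4−5) = -2.6779
Δθ = wrap(-2.6779 − 3.1416) = 0.4636; ω₁ = Δθ/dt₁ = 0.2318
distance = √((-4−5)² + (-0.5−4)²) = 10.0623; v₂ = distance/dt₂ = 5.0312

ω₁ = 0.2318, v₂ = 5.0312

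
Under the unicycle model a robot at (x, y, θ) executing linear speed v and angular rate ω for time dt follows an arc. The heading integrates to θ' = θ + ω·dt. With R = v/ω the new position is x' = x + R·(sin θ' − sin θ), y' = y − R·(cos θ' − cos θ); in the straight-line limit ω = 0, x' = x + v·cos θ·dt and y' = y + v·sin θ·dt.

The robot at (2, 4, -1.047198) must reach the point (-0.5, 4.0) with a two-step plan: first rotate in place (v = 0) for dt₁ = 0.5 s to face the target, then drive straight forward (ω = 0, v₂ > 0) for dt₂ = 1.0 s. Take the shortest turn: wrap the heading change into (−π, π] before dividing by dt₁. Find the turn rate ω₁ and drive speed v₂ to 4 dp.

ω₁ = -4.1888, v₂ = 2.5000

heading to target = atan2(4−4, -0.5−2) = 3.1416
Δθ = wrap(3.1416 − -1.0472) = -2.0944; ω₁ = Δθ/dt₁ = -4.1888
distance = √((-0.5−2)² + (4−4)²) = 2.5000; v₂ = distance/dt₂ = 2.5000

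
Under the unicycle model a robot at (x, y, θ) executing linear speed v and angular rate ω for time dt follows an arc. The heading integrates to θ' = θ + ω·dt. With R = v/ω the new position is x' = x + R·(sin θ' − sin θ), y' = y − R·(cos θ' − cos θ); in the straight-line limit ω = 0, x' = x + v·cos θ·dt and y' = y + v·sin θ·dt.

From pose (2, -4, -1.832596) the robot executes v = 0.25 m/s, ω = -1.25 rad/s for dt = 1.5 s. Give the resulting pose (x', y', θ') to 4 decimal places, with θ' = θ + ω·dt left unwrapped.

(1.6996, -4.1170, -3.7076)

θ' = -1.8326 + -1.25·1.5 = -3.7076
R = v/ω = 0.25/-1.25 = -0.2000
x' = 2 + -0.2000·(sin -3.7076 − sin -1.8326) = 1.6996
y' = -4 − -0.2000·(cos -3.7076 − cos -1.8326) = -4.1170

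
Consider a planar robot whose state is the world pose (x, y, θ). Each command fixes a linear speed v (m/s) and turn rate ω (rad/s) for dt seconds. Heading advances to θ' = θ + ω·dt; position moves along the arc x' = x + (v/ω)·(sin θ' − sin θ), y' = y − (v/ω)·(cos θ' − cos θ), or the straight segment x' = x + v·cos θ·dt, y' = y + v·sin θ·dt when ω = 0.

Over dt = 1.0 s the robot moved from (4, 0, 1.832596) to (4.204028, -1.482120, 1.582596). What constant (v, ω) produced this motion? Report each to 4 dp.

Δθ = 1.582596 − 1.832596 = -0.250000
ω = Δθ/dt = -0.250000/1.0 = -0.2500
R = −Δy/(cos θ' − cos θ) = 6.0000
v = R·ω = 6.0000·-0.2500 = -1.5000

v = -1.5000, ω = -0.2500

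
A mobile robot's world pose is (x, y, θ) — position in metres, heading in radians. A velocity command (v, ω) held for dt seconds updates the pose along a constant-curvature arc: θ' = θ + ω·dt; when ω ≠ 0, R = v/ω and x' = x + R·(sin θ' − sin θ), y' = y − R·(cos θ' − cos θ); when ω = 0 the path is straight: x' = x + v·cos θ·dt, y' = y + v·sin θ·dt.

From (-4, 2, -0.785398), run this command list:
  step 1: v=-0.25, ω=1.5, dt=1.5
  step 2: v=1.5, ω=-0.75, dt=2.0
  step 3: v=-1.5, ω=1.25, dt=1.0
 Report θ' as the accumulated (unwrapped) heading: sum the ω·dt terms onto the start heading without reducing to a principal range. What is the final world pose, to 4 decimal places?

(-3.3912, 2.9058, 1.2146)

step 1: θ'=1.4646 (R=-0.1667) → pose (-4.2836, 1.8998, 1.4646)
step 2: θ'=-0.0354 (R=-2.0000) → pose (-2.2241, 3.6866, -0.0354)
step 3: θ'=1.2146 (R=-1.2000) → pose (-3.3912, 2.9058, 1.2146)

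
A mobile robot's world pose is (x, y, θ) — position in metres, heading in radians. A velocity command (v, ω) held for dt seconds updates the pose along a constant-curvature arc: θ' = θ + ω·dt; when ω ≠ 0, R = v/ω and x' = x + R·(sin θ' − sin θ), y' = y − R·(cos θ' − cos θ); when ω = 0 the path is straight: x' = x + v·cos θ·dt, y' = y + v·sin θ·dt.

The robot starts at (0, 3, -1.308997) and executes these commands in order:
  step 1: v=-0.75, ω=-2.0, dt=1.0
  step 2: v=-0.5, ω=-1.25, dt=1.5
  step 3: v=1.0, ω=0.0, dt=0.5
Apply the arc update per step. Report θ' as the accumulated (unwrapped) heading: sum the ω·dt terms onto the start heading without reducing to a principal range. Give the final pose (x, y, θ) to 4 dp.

(0.9416, 3.3361, -5.1840)

step 1: θ'=-3.3090 (R=0.3750) → pose (0.4247, 3.4668, -3.3090)
step 2: θ'=-5.1840 (R=0.4000) → pose (0.7144, 2.8907, -5.1840)
step 3: θ'=-5.1840 (straight) → pose (0.9416, 3.3361, -5.1840)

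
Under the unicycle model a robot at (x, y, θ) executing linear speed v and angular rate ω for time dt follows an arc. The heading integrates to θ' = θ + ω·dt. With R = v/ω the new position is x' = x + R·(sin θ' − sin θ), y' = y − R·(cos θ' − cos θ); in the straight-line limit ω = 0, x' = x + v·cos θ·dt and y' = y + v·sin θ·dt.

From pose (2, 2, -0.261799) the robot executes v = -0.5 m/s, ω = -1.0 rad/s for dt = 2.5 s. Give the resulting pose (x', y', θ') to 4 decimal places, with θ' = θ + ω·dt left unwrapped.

θ' = -0.2618 + -1.0·2.5 = -2.7618
R = v/ω = -0.5/-1.0 = 0.5000
x' = 2 + 0.5000·(sin -2.7618 − sin -0.2618) = 1.9440
y' = 2 − 0.5000·(cos -2.7618 − cos -0.2618) = 2.9473

(1.9440, 2.9473, -2.7618)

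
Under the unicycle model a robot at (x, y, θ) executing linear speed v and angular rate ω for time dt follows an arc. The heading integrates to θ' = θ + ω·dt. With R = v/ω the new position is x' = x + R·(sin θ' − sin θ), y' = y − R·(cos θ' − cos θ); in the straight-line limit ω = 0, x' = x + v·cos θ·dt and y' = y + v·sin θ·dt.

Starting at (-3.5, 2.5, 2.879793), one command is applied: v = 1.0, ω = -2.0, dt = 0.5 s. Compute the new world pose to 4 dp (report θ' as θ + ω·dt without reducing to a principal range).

(-3.8469, 2.8309, 1.8798)

θ' = 2.8798 + -2.0·0.5 = 1.8798
R = v/ω = 1.0/-2.0 = -0.5000
x' = -3.5 + -0.5000·(sin 1.8798 − sin 2.8798) = -3.8469
y' = 2.5 − -0.5000·(cos 1.8798 − cos 2.8798) = 2.8309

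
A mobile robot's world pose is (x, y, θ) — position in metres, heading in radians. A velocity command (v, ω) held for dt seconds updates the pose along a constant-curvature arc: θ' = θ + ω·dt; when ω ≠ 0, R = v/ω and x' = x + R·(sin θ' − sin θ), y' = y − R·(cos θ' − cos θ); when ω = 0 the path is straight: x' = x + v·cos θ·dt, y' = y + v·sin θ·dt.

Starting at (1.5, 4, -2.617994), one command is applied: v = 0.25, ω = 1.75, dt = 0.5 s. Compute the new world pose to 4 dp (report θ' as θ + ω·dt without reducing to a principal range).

(1.4307, 3.9008, -1.7430)

θ' = -2.6180 + 1.75·0.5 = -1.7430
R = v/ω = 0.25/1.75 = 0.1429
x' = 1.5 + 0.1429·(sin -1.7430 − sin -2.6180) = 1.4307
y' = 4 − 0.1429·(cos -1.7430 − cos -2.6180) = 3.9008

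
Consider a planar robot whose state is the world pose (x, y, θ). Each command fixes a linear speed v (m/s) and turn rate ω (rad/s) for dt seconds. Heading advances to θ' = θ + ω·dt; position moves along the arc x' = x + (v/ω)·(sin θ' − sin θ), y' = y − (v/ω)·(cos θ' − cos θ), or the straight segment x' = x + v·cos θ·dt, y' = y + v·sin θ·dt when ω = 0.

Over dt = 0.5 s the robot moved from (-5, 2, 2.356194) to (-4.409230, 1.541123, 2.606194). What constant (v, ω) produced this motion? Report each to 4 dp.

v = -1.5000, ω = 0.5000

Δθ = 2.606194 − 2.356194 = 0.250000
ω = Δθ/dt = 0.250000/0.5 = 0.5000
R = Δx/(sin θ' − sin θ) = -3.0000
v = R·ω = -3.0000·0.5000 = -1.5000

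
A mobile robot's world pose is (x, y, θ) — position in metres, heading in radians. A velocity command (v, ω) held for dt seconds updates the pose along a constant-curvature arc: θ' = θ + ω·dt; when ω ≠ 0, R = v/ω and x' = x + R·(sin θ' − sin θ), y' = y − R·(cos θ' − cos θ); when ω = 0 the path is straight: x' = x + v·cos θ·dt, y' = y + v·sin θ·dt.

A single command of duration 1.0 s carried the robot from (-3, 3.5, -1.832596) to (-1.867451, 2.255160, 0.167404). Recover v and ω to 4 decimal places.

Δθ = 0.167404 − -1.832596 = 2.000000
ω = Δθ/dt = 2.000000/1.0 = 2.0000
R = −Δy/(cos θ' − cos θ) = 1.0000
v = R·ω = 1.0000·2.0000 = 2.0000

v = 2.0000, ω = 2.0000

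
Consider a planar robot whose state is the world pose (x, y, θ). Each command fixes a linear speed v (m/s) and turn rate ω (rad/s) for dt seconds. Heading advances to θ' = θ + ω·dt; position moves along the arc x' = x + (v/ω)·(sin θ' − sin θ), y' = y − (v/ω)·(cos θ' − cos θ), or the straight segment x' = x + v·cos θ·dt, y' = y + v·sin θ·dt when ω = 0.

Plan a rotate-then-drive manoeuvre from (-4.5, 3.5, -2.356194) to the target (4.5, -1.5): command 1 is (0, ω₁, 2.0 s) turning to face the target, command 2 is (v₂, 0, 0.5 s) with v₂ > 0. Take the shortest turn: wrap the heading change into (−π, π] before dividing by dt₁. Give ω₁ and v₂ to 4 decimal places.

ω₁ = 0.9245, v₂ = 20.5913

heading to target = atan2(-1.5−3.5, 4.5−-4.5) = -0.5071
Δθ = wrap(-0.5071 − -2.3562) = 1.8491; ω₁ = Δθ/dt₁ = 0.9245
distance = √((4.5−-4.5)² + (-1.5−3.5)²) = 10.2956; v₂ = distance/dt₂ = 20.5913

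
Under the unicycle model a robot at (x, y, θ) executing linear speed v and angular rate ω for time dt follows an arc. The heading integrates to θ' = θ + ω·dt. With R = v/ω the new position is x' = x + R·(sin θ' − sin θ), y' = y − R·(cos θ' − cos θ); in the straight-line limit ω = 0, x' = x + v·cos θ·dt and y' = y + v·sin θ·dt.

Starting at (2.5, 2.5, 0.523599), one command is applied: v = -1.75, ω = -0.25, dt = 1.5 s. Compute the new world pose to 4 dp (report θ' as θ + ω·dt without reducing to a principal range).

(0.0364, 1.6393, 0.1486)

θ' = 0.5236 + -0.25·1.5 = 0.1486
R = v/ω = -1.75/-0.25 = 7.0000
x' = 2.5 + 7.0000·(sin 0.1486 − sin 0.5236) = 0.0364
y' = 2.5 − 7.0000·(cos 0.1486 − cos 0.5236) = 1.6393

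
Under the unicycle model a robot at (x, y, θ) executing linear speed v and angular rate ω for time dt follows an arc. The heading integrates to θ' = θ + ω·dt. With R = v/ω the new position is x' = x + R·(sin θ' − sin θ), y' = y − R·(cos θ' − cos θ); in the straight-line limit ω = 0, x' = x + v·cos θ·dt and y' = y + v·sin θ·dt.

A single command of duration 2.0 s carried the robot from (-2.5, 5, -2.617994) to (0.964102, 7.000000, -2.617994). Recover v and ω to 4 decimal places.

Δθ = -2.617994 − -2.617994 = 0.000000
ω = Δθ/dt = 0.000000/2.0 = 0.0000
ω = 0 → v = (Δx·cos θ + Δy·sin θ)/dt = -2.0000

v = -2.0000, ω = 0.0000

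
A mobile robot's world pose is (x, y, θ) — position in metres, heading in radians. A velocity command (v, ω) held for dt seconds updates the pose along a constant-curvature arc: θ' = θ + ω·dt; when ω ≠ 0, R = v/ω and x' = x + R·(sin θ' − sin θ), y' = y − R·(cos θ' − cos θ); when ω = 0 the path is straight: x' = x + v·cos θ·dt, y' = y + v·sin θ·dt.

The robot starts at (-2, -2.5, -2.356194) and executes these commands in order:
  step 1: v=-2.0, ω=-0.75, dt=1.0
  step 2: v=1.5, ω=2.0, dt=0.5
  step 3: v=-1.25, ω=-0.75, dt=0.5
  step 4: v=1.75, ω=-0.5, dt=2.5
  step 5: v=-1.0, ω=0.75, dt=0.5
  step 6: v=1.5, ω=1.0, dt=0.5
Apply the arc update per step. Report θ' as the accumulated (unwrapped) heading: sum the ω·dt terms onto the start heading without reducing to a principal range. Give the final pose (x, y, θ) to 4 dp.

(-4.7936, -1.9873, -2.8562)

step 1: θ'=-3.1062 (R=2.6667) → pose (-0.2088, -1.7206, -3.1062)
step 2: θ'=-2.1062 (R=0.7500) → pose (-0.8273, -2.0875, -2.1062)
step 3: θ'=-2.4812 (R=1.6667) → pose (-0.4162, -1.6216, -2.4812)
step 4: θ'=-3.7312 (R=-3.5000) → pose (-4.5093, -1.7665, -3.7312)
step 5: θ'=-3.3562 (R=-1.3333) → pose (-4.0519, -1.9611, -3.3562)
step 6: θ'=-2.8562 (R=1.5000) → pose (-4.7936, -1.9873, -2.8562)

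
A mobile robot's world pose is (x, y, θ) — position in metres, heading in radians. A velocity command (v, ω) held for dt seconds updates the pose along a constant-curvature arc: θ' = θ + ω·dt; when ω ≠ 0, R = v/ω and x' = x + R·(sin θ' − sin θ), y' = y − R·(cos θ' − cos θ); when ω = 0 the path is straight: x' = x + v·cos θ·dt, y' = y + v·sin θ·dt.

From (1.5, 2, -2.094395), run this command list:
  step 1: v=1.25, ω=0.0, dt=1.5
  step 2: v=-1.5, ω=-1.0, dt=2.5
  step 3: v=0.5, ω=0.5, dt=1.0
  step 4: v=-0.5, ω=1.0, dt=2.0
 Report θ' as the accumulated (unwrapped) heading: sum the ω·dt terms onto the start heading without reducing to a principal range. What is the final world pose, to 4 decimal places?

step 1: θ'=-2.0944 (straight) → pose (0.5625, 0.3762, -2.0944)
step 2: θ'=-4.5944 (R=1.5000) → pose (3.3511, -0.1972, -4.5944)
step 3: θ'=-4.0944 (R=1.0000) → pose (3.1731, 0.2645, -4.0944)
step 4: θ'=-2.0944 (R=-0.5000) → pose (4.0136, 0.3042, -2.0944)

(4.0136, 0.3042, -2.0944)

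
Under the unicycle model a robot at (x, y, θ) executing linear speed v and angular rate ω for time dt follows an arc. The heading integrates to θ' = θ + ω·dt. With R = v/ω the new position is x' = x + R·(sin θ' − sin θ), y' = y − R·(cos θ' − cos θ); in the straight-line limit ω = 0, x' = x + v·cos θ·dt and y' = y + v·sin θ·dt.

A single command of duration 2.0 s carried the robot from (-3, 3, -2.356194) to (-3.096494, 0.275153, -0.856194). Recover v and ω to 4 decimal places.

v = 1.5000, ω = 0.7500

Δθ = -0.856194 − -2.356194 = 1.500000
ω = Δθ/dt = 1.500000/2.0 = 0.7500
R = −Δy/(cos θ' − cos θ) = 2.0000
v = R·ω = 2.0000·0.7500 = 1.5000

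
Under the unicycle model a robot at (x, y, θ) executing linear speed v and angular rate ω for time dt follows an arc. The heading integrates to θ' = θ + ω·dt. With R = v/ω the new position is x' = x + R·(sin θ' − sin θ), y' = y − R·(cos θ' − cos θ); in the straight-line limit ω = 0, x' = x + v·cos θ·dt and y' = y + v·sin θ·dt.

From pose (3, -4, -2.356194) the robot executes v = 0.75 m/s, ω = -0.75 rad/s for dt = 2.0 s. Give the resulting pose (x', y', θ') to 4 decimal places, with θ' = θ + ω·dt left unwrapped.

θ' = -2.3562 + -0.75·2.0 = -3.8562
R = v/ω = 0.75/-0.75 = -1.0000
x' = 3 + -1.0000·(sin -3.8562 − sin -2.3562) = 1.6376
y' = -4 − -1.0000·(cos -3.8562 − cos -2.3562) = -4.0482

(1.6376, -4.0482, -3.8562)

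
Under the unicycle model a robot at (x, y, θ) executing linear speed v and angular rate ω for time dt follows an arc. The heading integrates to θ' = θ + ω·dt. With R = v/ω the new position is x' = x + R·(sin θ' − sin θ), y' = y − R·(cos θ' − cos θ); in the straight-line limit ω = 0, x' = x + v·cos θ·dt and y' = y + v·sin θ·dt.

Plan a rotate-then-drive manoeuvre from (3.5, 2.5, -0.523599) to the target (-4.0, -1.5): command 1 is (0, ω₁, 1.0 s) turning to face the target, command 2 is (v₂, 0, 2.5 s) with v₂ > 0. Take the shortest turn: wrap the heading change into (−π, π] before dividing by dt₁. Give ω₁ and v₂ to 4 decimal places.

heading to target = atan2(-1.5−2.5, -4−3.5) = -2.6516
Δθ = wrap(-2.6516 − -0.5236) = -2.1280; ω₁ = Δθ/dt₁ = -2.1280
distance = √((-4−3.5)² + (-1.5−2.5)²) = 8.5000; v₂ = distance/dt₂ = 3.4000

ω₁ = -2.1280, v₂ = 3.4000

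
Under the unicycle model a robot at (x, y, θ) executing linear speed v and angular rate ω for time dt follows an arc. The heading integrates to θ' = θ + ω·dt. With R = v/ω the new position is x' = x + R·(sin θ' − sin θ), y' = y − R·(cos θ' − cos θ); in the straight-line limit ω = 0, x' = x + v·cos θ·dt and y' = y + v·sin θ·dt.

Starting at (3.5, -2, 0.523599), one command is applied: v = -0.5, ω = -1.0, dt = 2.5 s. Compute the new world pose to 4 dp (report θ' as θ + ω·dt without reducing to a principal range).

(2.7906, -1.3697, -1.9764)

θ' = 0.5236 + -1.0·2.5 = -1.9764
R = v/ω = -0.5/-1.0 = 0.5000
x' = 3.5 + 0.5000·(sin -1.9764 − sin 0.5236) = 2.7906
y' = -2 − 0.5000·(cos -1.9764 − cos 0.5236) = -1.3697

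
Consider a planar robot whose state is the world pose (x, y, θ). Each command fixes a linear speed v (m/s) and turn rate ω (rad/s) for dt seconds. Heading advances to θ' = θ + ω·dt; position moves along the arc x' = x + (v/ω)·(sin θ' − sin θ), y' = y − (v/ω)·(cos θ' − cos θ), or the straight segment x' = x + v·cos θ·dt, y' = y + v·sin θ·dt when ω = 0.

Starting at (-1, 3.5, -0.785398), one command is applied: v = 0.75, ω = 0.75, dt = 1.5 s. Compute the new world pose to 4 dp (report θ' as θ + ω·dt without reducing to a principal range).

θ' = -0.7854 + 0.75·1.5 = 0.3396
R = v/ω = 0.75/0.75 = 1.0000
x' = -1 + 1.0000·(sin 0.3396 − sin -0.7854) = 0.0402
y' = 3.5 − 1.0000·(cos 0.3396 − cos -0.7854) = 3.2642

(0.0402, 3.2642, 0.3396)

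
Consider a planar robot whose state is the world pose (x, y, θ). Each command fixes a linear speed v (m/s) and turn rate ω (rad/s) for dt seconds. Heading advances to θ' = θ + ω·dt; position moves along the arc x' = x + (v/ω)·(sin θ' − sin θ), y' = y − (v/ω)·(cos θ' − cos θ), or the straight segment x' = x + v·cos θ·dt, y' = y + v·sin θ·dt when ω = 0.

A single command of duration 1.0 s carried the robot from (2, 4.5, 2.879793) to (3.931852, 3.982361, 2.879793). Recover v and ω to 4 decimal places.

Δθ = 2.879793 − 2.879793 = 0.000000
ω = Δθ/dt = 0.000000/1.0 = 0.0000
ω = 0 → v = (Δx·cos θ + Δy·sin θ)/dt = -2.0000

v = -2.0000, ω = 0.0000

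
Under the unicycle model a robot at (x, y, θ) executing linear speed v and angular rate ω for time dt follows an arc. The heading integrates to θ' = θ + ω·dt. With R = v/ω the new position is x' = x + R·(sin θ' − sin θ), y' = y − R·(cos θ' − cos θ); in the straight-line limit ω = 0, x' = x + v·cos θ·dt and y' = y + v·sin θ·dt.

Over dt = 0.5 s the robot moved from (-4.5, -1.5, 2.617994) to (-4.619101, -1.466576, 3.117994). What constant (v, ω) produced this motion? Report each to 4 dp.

Δθ = 3.117994 − 2.617994 = 0.500000
ω = Δθ/dt = 0.500000/0.5 = 1.0000
R = Δx/(sin θ' − sin θ) = 0.2500
v = R·ω = 0.2500·1.0000 = 0.2500

v = 0.2500, ω = 1.0000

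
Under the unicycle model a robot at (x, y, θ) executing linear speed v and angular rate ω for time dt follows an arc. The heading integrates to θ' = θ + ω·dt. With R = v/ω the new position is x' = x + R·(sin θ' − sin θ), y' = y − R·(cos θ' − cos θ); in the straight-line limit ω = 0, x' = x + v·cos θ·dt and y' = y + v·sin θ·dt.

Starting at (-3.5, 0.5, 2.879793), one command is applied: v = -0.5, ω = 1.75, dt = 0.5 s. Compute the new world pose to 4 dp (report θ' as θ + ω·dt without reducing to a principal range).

θ' = 2.8798 + 1.75·0.5 = 3.7548
R = v/ω = -0.5/1.75 = -0.2857
x' = -3.5 + -0.2857·(sin 3.7548 − sin 2.8798) = -3.2616
y' = 0.5 − -0.2857·(cos 3.7548 − cos 2.8798) = 0.5423

(-3.2616, 0.5423, 3.7548)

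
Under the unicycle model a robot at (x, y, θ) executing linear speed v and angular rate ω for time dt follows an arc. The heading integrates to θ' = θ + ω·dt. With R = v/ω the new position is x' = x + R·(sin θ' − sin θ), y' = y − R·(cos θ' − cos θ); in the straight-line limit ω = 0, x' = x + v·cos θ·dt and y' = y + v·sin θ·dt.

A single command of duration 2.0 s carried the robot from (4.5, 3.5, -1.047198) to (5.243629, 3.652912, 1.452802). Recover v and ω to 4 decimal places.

v = 0.5000, ω = 1.2500

Δθ = 1.452802 − -1.047198 = 2.500000
ω = Δθ/dt = 2.500000/2.0 = 1.2500
R = Δx/(sin θ' − sin θ) = 0.4000
v = R·ω = 0.4000·1.2500 = 0.5000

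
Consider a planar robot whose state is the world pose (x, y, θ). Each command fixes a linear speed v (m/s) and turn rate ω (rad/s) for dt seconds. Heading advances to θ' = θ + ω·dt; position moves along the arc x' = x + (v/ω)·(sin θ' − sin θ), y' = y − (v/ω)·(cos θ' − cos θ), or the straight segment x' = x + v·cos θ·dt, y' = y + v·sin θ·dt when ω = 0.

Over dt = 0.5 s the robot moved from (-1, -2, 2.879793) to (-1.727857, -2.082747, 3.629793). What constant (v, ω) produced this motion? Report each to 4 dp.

v = 1.5000, ω = 1.5000

Δθ = 3.629793 − 2.879793 = 0.750000
ω = Δθ/dt = 0.750000/0.5 = 1.5000
R = Δx/(sin θ' − sin θ) = 1.0000
v = R·ω = 1.0000·1.5000 = 1.5000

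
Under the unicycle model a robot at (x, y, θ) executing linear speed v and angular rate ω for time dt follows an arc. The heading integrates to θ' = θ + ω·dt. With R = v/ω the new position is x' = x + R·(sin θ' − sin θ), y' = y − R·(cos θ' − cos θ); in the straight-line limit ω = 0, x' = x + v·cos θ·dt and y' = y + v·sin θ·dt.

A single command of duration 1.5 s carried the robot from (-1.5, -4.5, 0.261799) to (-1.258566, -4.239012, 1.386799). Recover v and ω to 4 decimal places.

Δθ = 1.386799 − 0.261799 = 1.125000
ω = Δθ/dt = 1.125000/1.5 = 0.7500
R = −Δy/(cos θ' − cos θ) = 0.3333
v = R·ω = 0.3333·0.7500 = 0.2500

v = 0.2500, ω = 0.7500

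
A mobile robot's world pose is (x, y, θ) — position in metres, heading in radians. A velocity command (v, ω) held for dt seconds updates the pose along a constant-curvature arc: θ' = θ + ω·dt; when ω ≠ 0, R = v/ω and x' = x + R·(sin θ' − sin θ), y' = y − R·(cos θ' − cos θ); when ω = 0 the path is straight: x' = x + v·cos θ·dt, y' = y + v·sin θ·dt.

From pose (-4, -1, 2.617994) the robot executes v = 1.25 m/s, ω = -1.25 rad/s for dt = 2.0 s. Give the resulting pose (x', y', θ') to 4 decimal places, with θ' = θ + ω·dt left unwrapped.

θ' = 2.6180 + -1.25·2.0 = 0.1180
R = v/ω = 1.25/-1.25 = -1.0000
x' = -4 + -1.0000·(sin 0.1180 − sin 2.6180) = -3.6177
y' = -1 − -1.0000·(cos 0.1180 − cos 2.6180) = 0.8591

(-3.6177, 0.8591, 0.1180)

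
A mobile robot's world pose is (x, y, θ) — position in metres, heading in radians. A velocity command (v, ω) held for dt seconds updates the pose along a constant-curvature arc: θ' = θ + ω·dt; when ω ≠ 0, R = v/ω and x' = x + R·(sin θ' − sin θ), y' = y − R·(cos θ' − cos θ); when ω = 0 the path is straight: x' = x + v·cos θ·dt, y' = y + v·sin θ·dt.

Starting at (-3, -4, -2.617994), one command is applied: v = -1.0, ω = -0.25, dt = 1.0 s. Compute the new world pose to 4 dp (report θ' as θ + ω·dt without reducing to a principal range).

θ' = -2.6180 + -0.25·1.0 = -2.8680
R = v/ω = -1.0/-0.25 = 4.0000
x' = -3 + 4.0000·(sin -2.8680 − sin -2.6180) = -2.0808
y' = -4 − 4.0000·(cos -2.8680 − cos -2.6180) = -3.6129

(-2.0808, -3.6129, -2.8680)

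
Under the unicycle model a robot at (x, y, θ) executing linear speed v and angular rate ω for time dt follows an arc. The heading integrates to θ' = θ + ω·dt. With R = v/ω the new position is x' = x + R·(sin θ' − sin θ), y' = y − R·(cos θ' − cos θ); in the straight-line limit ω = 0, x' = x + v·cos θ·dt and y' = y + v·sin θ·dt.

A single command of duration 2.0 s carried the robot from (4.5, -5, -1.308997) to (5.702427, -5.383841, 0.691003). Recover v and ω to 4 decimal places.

v = 0.7500, ω = 1.0000

Δθ = 0.691003 − -1.308997 = 2.000000
ω = Δθ/dt = 2.000000/2.0 = 1.0000
R = Δx/(sin θ' − sin θ) = 0.7500
v = R·ω = 0.7500·1.0000 = 0.7500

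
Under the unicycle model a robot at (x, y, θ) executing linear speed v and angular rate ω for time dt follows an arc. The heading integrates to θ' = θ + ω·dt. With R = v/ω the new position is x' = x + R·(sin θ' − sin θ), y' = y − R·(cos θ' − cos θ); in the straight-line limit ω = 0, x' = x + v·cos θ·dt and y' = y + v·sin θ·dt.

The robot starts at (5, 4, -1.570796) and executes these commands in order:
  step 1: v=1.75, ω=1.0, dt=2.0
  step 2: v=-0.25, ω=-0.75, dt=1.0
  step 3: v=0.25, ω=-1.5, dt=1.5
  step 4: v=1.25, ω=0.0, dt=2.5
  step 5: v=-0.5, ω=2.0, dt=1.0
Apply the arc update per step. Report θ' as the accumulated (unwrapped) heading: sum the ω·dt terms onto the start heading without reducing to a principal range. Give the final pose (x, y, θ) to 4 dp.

step 1: θ'=0.4292 (R=1.7500) → pose (7.4783, 2.4087, 0.4292)
step 2: θ'=-0.3208 (R=0.3333) → pose (7.2344, 2.3955, -0.3208)
step 3: θ'=-2.5708 (R=-0.1667) → pose (7.2719, 2.0971, -2.5708)
step 4: θ'=-2.5708 (straight) → pose (4.6423, 0.4086, -2.5708)
step 5: θ'=-0.5708 (R=-0.2500) → pose (4.6423, 0.8294, -0.5708)

(4.6423, 0.8294, -0.5708)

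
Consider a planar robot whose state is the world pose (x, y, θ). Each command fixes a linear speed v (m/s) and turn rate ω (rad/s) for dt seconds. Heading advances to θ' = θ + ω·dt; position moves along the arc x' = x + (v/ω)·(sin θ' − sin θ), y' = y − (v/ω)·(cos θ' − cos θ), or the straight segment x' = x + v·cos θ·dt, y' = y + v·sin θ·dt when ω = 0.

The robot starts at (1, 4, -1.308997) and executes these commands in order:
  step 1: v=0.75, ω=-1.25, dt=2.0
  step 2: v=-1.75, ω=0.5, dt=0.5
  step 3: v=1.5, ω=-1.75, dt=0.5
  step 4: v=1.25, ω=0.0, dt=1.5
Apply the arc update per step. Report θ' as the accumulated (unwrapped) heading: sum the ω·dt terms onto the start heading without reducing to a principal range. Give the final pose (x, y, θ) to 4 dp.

(-0.1954, 5.2738, -4.4340)

step 1: θ'=-3.8090 (R=-0.6000) → pose (0.0491, 3.3735, -3.8090)
step 2: θ'=-3.5590 (R=-3.5000) → pose (0.7965, 2.9230, -3.5590)
step 3: θ'=-4.4340 (R=-0.8571) → pose (0.3199, 3.4710, -4.4340)
step 4: θ'=-4.4340 (straight) → pose (-0.1954, 5.2738, -4.4340)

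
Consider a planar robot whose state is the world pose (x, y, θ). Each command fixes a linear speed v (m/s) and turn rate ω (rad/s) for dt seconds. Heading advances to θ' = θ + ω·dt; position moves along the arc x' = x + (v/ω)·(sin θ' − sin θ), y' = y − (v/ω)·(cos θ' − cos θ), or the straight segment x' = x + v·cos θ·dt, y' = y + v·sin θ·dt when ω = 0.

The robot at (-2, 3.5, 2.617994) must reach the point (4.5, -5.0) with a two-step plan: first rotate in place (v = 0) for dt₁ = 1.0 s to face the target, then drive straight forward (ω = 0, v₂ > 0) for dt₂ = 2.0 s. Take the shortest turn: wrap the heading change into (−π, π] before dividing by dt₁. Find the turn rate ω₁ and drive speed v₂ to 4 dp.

heading to target = atan2(-5−3.5, 4.5−-2) = -0.9179
Δθ = wrap(-0.9179 − 2.6180) = 2.7472; ω₁ = Δθ/dt₁ = 2.7472
distance = √((4.5−-2)² + (-5−3.5)²) = 10.7005; v₂ = distance/dt₂ = 5.3502

ω₁ = 2.7472, v₂ = 5.3502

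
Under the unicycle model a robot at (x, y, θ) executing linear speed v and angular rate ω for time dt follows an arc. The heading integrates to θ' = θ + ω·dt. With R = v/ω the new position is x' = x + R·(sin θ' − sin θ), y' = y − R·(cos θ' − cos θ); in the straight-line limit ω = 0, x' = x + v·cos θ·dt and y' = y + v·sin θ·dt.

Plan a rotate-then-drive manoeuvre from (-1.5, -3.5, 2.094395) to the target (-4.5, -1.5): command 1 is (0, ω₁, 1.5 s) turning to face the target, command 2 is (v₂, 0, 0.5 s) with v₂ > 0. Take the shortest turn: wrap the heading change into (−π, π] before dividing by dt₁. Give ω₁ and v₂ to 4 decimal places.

heading to target = atan2(-1.5−-3.5, -4.5−-1.5) = 2.5536
Δθ = wrap(2.5536 − 2.0944) = 0.4592; ω₁ = Δθ/dt₁ = 0.3061
distance = √((-4.5−-1.5)² + (-1.5−-3.5)²) = 3.6056; v₂ = distance/dt₂ = 7.2111

ω₁ = 0.3061, v₂ = 7.2111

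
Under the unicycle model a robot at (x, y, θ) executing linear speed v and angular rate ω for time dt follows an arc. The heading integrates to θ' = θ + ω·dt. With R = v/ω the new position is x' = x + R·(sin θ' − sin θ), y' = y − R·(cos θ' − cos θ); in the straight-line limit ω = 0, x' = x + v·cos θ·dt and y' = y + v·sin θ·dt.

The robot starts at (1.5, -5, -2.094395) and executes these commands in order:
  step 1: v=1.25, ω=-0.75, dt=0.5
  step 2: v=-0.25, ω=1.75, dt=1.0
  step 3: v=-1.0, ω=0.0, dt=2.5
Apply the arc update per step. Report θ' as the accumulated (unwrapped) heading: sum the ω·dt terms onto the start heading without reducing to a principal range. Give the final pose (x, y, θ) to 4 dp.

step 1: θ'=-2.4694 (R=-1.6667) → pose (1.0945, -5.4708, -2.4694)
step 2: θ'=-0.7194 (R=-0.1429) → pose (1.0996, -5.2515, -0.7194)
step 3: θ'=-0.7194 (straight) → pose (-0.7809, -3.6042, -0.7194)

(-0.7809, -3.6042, -0.7194)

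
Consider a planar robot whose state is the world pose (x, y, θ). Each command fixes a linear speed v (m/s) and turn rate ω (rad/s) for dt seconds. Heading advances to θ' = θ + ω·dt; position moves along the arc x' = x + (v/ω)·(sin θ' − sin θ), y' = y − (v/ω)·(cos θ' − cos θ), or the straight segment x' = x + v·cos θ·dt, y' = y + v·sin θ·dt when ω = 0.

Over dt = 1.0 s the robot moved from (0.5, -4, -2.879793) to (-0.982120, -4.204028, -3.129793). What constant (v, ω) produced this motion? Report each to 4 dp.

v = 1.5000, ω = -0.2500

Δθ = -3.129793 − -2.879793 = -0.250000
ω = Δθ/dt = -0.250000/1.0 = -0.2500
R = Δx/(sin θ' − sin θ) = -6.0000
v = R·ω = -6.0000·-0.2500 = 1.5000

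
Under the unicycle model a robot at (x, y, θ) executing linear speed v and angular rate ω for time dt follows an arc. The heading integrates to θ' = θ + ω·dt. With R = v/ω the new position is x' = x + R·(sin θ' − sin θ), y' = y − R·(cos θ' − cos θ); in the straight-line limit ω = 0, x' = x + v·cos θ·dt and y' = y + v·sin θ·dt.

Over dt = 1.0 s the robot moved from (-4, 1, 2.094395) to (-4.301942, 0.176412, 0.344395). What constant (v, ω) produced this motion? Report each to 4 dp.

Δθ = 0.344395 − 2.094395 = -1.750000
ω = Δθ/dt = -1.750000/1.0 = -1.7500
R = −Δy/(cos θ' − cos θ) = 0.5714
v = R·ω = 0.5714·-1.7500 = -1.0000

v = -1.0000, ω = -1.7500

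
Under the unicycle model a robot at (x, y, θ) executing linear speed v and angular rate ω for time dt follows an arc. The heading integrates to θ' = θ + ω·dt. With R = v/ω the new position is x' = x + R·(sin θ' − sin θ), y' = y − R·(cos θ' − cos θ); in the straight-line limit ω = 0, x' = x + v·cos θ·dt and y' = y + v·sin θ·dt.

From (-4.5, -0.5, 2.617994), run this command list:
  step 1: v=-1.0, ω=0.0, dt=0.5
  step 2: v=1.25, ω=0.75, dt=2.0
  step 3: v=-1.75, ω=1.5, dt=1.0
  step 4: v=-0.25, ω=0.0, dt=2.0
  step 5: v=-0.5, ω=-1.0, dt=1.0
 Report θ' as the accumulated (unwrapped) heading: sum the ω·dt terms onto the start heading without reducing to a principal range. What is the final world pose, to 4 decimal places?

step 1: θ'=2.6180 (straight) → pose (-4.0670, -0.7500, 2.6180)
step 2: θ'=4.1180 (R=1.6667) → pose (-6.2811, -1.2600, 4.1180)
step 3: θ'=5.6180 (R=-1.1667) → pose (-6.5276, 0.3112, 5.6180)
step 4: θ'=5.6180 (straight) → pose (-6.9210, 0.6198, 5.6180)
step 5: θ'=4.6180 (R=0.5000) → pose (-7.1102, 1.0604, 4.6180)

(-7.1102, 1.0604, 4.6180)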